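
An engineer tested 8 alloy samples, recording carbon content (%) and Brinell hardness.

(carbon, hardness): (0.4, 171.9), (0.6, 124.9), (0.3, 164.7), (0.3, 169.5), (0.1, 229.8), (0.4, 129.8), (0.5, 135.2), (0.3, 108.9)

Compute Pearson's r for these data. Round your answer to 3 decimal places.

-0.706

n = 8, Σx = 2.9, Σy = 1234.7, Σx² = 1.21, Σy² = 200800.29, Σxy = 419.13
nΣxy − ΣxΣy = 3353.04 − 3580.63 = -227.59
nΣx² − (Σx)² = 9.68 − 8.41 = 1.27; nΣy² − (Σy)² = 1606402.32 − 1524484.09 = 81918.23
r = -227.59 / √(1.27 × 81918.23) = -227.59 / 322.5464 ≈ -0.706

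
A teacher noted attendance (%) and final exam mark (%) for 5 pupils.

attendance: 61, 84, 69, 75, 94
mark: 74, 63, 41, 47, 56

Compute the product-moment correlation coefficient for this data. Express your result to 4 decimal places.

-0.1502

n = 5, Σx = 383, Σy = 281, Σx² = 29999, Σy² = 16471, Σxy = 21424
nΣxy − ΣxΣy = 107120 − 107623 = -503
nΣx² − (Σx)² = 149995 − 146689 = 3306; nΣy² − (Σy)² = 82355 − 78961 = 3394
r = -503 / √(3306 × 3394) = -503 / 3349.7110 ≈ -0.1502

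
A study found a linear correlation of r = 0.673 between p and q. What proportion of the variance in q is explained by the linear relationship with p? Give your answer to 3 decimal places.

0.453

r² = (0.673)² = 0.453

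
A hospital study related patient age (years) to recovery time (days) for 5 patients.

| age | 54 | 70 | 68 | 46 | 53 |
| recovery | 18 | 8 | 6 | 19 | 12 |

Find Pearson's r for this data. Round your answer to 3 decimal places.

n = 5, Σx = 291, Σy = 63, Σx² = 17365, Σy² = 929, Σxy = 3450
nΣxy − ΣxΣy = 17250 − 18333 = -1083
nΣx² − (Σx)² = 86825 − 84681 = 2144; nΣy² − (Σy)² = 4645 − 3969 = 676
r = -1083 / √(2144 × 676) = -1083 / 1203.8870 ≈ -0.900

-0.900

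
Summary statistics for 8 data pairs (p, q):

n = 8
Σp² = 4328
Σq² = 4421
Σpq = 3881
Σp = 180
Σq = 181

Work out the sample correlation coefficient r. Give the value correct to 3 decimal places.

-0.636

r = (nΣpq − ΣpΣq) / √[(nΣp² − (Σp)²)(nΣq² − (Σq)²)]
Numerator: 8×3881 − 180×181 = -1532
Denominator: √[(34624 − 32400)(35368 − 32761)] = √[2224 × 2607] = 2407.8970
r = -1532 / 2407.8970 ≈ -0.636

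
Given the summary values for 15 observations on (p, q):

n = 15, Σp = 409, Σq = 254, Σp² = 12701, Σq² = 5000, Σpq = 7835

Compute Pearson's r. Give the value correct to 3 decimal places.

0.874

r = (nΣpq − ΣpΣq) / √[(nΣp² − (Σp)²)(nΣq² − (Σq)²)]
Numerator: 15×7835 − 409×254 = 13639
Denominator: √[(190515 − 167281)(75000 − 64516)] = √[23234 × 10484] = 15607.2181
r = 13639 / 15607.2181 ≈ 0.874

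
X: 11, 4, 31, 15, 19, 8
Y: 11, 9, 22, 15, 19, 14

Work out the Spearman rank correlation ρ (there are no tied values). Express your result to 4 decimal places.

Rank X: 3, 1, 6, 4, 5, 2
Rank Y: 2, 1, 6, 4, 5, 3
d = rank(X) − rank(Y): 1, 0, 0, 0, 0, -1; Σd² = 2
ρ = 1 − 6Σd² / [n(n²−1)] = 1 − 6×2 / (6×35) = 1 − 12/210 ≈ 0.9429

0.9429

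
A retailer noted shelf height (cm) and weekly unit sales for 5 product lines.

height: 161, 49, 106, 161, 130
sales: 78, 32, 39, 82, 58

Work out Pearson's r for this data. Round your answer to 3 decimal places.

n = 5, Σx = 607, Σy = 289, Σx² = 82379, Σy² = 18717, Σxy = 39002
nΣxy − ΣxΣy = 195010 − 175423 = 19587
nΣx² − (Σx)² = 411895 − 368449 = 43446; nΣy² − (Σy)² = 93585 − 83521 = 10064
r = 19587 / √(43446 × 10064) = 19587 / 20910.2976 ≈ 0.937

0.937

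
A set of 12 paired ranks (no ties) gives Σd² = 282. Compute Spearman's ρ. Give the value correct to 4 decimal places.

ρ = 1 − 6Σd² / [n(n²−1)] = 1 − 6×282 / (12×143)
  = 1 − 1692/1716 = 1 − 0.98601 ≈ 0.0140

0.0140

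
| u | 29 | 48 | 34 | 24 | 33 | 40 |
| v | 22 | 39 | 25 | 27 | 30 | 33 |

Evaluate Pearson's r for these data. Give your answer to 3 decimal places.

0.844

n = 6, Σu = 208, Σv = 176, Σu² = 7566, Σv² = 5348, Σuv = 6318
nΣuv − ΣuΣv = 37908 − 36608 = 1300
nΣu² − (Σu)² = 45396 − 43264 = 2132; nΣv² − (Σv)² = 32088 − 30976 = 1112
r = 1300 / √(2132 × 1112) = 1300 / 1539.7350 ≈ 0.844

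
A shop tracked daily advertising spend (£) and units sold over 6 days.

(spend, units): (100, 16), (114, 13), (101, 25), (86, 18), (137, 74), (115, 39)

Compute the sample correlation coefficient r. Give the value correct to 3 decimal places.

n = 6, Σx = 653, Σy = 185, Σx² = 72587, Σy² = 8371, Σxy = 21778
nΣxy − ΣxΣy = 130668 − 120805 = 9863
nΣx² − (Σx)² = 435522 − 426409 = 9113; nΣy² − (Σy)² = 50226 − 34225 = 16001
r = 9863 / √(9113 × 16001) = 9863 / 12075.4757 ≈ 0.817

0.817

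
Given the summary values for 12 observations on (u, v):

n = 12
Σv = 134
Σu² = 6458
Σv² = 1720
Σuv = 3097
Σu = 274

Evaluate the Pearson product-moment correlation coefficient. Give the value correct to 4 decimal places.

0.1758

r = (nΣuv − ΣuΣv) / √[(nΣu² − (Σu)²)(nΣv² − (Σv)²)]
Numerator: 12×3097 − 274×134 = 448
Denominator: √[(77496 − 75076)(20640 − 17956)] = √[2420 × 2684] = 2548.5839
r = 448 / 2548.5839 ≈ 0.1758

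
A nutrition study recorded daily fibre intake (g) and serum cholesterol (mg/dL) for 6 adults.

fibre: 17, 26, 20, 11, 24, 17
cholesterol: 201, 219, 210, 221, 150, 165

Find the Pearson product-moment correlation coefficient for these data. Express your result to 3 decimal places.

n = 6, Σx = 115, Σy = 1166, Σx² = 2351, Σy² = 231028, Σxy = 22147
nΣxy − ΣxΣy = 132882 − 134090 = -1208
nΣx² − (Σx)² = 14106 − 13225 = 881; nΣy² − (Σy)² = 1386168 − 1359556 = 26612
r = -1208 / √(881 × 26612) = -1208 / 4842.0215 ≈ -0.249

-0.249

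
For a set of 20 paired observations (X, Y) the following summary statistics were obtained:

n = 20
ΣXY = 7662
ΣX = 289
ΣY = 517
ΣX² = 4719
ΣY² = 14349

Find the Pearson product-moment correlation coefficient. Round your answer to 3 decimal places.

r = (nΣXY − ΣXΣY) / √[(nΣX² − (ΣX)²)(nΣY² − (ΣY)²)]
Numerator: 20×7662 − 289×517 = 3827
Denominator: √[(94380 − 83521)(286980 − 267289)] = √[10859 × 19691] = 14622.7415
r = 3827 / 14622.7415 ≈ 0.262

0.262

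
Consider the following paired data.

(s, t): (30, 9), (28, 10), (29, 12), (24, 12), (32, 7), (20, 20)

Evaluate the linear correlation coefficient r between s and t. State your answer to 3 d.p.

-0.925

n = 6, Σs = 163, Σt = 70, Σs² = 4525, Σt² = 918, Σst = 1810
nΣst − ΣsΣt = 10860 − 11410 = -550
nΣs² − (Σs)² = 27150 − 26569 = 581; nΣt² − (Σt)² = 5508 − 4900 = 608
r = -550 / √(581 × 608) = -550 / 594.3467 ≈ -0.925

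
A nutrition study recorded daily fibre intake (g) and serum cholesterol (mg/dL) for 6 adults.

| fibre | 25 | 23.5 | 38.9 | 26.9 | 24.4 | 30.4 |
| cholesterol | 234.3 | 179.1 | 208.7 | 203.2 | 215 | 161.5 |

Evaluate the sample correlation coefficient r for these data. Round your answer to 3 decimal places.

n = 6, Σx = 169.1, Σy = 1201.8, Σx² = 4933.59, Σy² = 244126.48, Σxy = 33806.46
nΣxy − ΣxΣy = 202838.76 − 203224.38 = -385.62
nΣx² − (Σx)² = 29601.54 − 28594.81 = 1006.73; nΣy² − (Σy)² = 1464758.88 − 1444323.24 = 20435.64
r = -385.62 / √(1006.73 × 20435.64) = -385.62 / 4535.7659 ≈ -0.085

-0.085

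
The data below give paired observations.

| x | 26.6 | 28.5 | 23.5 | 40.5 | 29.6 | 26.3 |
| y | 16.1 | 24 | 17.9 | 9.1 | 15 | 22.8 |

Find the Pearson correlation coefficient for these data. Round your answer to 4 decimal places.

-0.7063

n = 6, Σx = 175, Σy = 104.9, Σx² = 5280.16, Σy² = 1983.27, Σxy = 2945.1
nΣxy − ΣxΣy = 17670.6 − 18357.5 = -686.9
nΣx² − (Σx)² = 31680.96 − 30625 = 1055.96; nΣy² − (Σy)² = 11899.62 − 11004.01 = 895.61
r = -686.9 / √(1055.96 × 895.61) = -686.9 / 972.4856 ≈ -0.7063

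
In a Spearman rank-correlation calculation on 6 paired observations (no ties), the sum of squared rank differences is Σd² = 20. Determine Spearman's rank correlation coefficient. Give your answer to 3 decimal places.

ρ = 1 − 6Σd² / [n(n²−1)] = 1 − 6×20 / (6×35)
  = 1 − 120/210 = 1 − 0.5714 ≈ 0.429

0.429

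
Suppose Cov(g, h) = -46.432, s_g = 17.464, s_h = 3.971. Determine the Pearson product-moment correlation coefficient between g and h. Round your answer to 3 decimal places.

-0.670

r = Cov(g,h) / (s_g · s_h) = -46.432 / (17.464 × 3.971)
  = -46.432 / 69.3495 ≈ -0.670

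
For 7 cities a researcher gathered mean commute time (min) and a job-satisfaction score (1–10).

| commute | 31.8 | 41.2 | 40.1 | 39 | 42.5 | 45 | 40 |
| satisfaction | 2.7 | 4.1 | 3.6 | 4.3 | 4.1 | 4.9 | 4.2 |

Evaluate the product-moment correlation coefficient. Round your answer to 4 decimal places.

0.9019

n = 7, Σx = 279.6, Σy = 27.9, Σx² = 11268.94, Σy² = 114.01, Σxy = 1129.59
nΣxy − ΣxΣy = 7907.13 − 7800.84 = 106.29
nΣx² − (Σx)² = 78882.58 − 78176.16 = 706.42; nΣy² − (Σy)² = 798.07 − 778.41 = 19.66
r = 106.29 / √(706.42 × 19.66) = 106.29 / 117.8483 ≈ 0.9019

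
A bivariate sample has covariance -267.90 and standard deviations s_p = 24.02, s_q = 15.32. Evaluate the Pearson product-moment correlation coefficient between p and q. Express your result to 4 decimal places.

r = Cov(p,q) / (s_p · s_q) = -267.90 / (24.02 × 15.32)
  = -267.90 / 367.9864 ≈ -0.7280

-0.7280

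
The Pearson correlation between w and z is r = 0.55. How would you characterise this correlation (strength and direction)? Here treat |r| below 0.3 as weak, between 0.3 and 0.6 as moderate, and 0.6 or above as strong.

moderate positive

r = 0.55 > 0 so the relationship is positive.
|r| = 0.55, which falls in the moderate range.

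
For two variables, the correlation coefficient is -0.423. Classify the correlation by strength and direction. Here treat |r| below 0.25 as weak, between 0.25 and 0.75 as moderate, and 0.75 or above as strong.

moderate negative

r = -0.423 < 0 so the relationship is negative.
|r| = 0.423, which falls in the moderate range.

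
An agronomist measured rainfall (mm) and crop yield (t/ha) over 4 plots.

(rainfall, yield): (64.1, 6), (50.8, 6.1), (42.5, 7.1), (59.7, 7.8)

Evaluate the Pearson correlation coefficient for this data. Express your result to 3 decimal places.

-0.143

n = 4, Σx = 217.1, Σy = 27, Σx² = 12059.79, Σy² = 184.46, Σxy = 1461.89
nΣxy − ΣxΣy = 5847.56 − 5861.7 = -14.14
nΣx² − (Σx)² = 48239.16 − 47132.41 = 1106.75; nΣy² − (Σy)² = 737.84 − 729 = 8.84
r = -14.14 / √(1106.75 × 8.84) = -14.14 / 98.9124 ≈ -0.143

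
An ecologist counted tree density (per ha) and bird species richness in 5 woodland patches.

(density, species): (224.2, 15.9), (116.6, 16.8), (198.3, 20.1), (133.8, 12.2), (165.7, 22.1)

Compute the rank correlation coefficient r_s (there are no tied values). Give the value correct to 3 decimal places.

Rank density: 5, 1, 4, 2, 3
Rank species: 2, 3, 4, 1, 5
d = rank(density) − rank(species): 3, -2, 0, 1, -2; Σd² = 18
ρ = 1 − 6Σd² / [n(n²−1)] = 1 − 6×18 / (5×24) = 1 − 108/120 ≈ 0.100

0.100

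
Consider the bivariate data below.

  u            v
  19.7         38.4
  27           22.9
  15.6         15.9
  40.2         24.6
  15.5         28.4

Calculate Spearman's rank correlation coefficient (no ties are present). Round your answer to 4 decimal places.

Rank u: 3, 4, 2, 5, 1
Rank v: 5, 2, 1, 3, 4
d = rank(u) − rank(v): -2, 2, 1, 2, -3; Σd² = 22
ρ = 1 − 6Σd² / [n(n²−1)] = 1 − 6×22 / (5×24) = 1 − 132/120 ≈ -0.1000

-0.1000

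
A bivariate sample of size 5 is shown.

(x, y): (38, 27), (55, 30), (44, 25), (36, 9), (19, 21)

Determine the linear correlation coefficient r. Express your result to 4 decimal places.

n = 5, Σx = 192, Σy = 112, Σx² = 8062, Σy² = 2776, Σxy = 4499
nΣxy − ΣxΣy = 22495 − 21504 = 991
nΣx² − (Σx)² = 40310 − 36864 = 3446; nΣy² − (Σy)² = 13880 − 12544 = 1336
r = 991 / √(3446 × 1336) = 991 / 2145.6598 ≈ 0.4619

0.4619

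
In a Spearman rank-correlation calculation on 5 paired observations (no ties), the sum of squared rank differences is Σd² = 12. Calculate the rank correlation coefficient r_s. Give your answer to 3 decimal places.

ρ = 1 − 6Σd² / [n(n²−1)] = 1 − 6×12 / (5×24)
  = 1 − 72/120 = 1 − 0.6000 ≈ 0.400

0.400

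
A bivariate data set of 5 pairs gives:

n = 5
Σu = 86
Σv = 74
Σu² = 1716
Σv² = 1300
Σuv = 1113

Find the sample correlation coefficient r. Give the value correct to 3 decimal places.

-0.726

r = (nΣuv − ΣuΣv) / √[(nΣu² − (Σu)²)(nΣv² − (Σv)²)]
Numerator: 5×1113 − 86×74 = -799
Denominator: √[(8580 − 7396)(6500 − 5476)] = √[1184 × 1024] = 1101.0976
r = -799 / 1101.0976 ≈ -0.726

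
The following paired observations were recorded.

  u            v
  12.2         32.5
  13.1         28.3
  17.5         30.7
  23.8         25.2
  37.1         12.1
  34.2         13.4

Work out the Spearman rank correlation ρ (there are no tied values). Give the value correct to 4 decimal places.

-0.9429

Rank u: 1, 2, 3, 4, 6, 5
Rank v: 6, 4, 5, 3, 1, 2
d = rank(u) − rank(v): -5, -2, -2, 1, 5, 3; Σd² = 68
ρ = 1 − 6Σd² / [n(n²−1)] = 1 − 6×68 / (6×35) = 1 − 408/210 ≈ -0.9429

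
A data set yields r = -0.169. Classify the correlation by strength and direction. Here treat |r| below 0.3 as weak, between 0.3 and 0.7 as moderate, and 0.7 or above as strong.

weak negative

r = -0.169 < 0 so the relationship is negative.
|r| = 0.169, which falls in the weak range.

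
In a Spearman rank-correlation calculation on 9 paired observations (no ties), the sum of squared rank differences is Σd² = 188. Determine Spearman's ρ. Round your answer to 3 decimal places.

-0.567

ρ = 1 − 6Σd² / [n(n²−1)] = 1 − 6×188 / (9×80)
  = 1 − 1128/720 = 1 − 1.5667 ≈ -0.567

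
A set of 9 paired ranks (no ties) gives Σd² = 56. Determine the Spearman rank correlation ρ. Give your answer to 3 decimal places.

0.533

ρ = 1 − 6Σd² / [n(n²−1)] = 1 − 6×56 / (9×80)
  = 1 − 336/720 = 1 − 0.4667 ≈ 0.533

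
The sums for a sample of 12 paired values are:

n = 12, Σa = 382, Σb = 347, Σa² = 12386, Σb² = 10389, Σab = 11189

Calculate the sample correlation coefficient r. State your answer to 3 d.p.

r = (nΣab − ΣaΣb) / √[(nΣa² − (Σa)²)(nΣb² − (Σb)²)]
Numerator: 12×11189 − 382×347 = 1714
Denominator: √[(148632 − 145924)(124668 − 120409)] = √[2708 × 4259] = 3396.0819
r = 1714 / 3396.0819 ≈ 0.505

0.505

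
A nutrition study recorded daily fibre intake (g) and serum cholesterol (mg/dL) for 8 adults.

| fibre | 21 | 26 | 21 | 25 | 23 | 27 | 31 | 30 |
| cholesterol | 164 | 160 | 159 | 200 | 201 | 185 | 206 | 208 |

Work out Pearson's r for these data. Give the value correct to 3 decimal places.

0.656

n = 8, Σx = 204, Σy = 1483, Σx² = 5302, Σy² = 278103, Σxy = 38187
nΣxy − ΣxΣy = 305496 − 302532 = 2964
nΣx² − (Σx)² = 42416 − 41616 = 800; nΣy² − (Σy)² = 2224824 − 2199289 = 25535
r = 2964 / √(800 × 25535) = 2964 / 4519.7345 ≈ 0.656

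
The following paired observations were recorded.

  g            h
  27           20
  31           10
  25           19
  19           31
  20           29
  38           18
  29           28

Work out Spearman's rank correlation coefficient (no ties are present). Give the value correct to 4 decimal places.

Rank g: 4, 6, 3, 1, 2, 7, 5
Rank h: 4, 1, 3, 7, 6, 2, 5
d = rank(g) − rank(h): 0, 5, 0, -6, -4, 5, 0; Σd² = 102
ρ = 1 − 6Σd² / [n(n²−1)] = 1 − 6×102 / (7×48) = 1 − 612/336 ≈ -0.8214

-0.8214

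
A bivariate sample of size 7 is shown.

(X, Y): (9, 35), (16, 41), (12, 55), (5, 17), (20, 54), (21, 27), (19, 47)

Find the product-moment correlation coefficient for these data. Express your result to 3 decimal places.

0.456

n = 7, ΣX = 102, ΣY = 276, ΣX² = 1708, ΣY² = 12074, ΣXY = 4256
nΣXY − ΣXΣY = 29792 − 28152 = 1640
nΣX² − (ΣX)² = 11956 − 10404 = 1552; nΣY² − (ΣY)² = 84518 − 76176 = 8342
r = 1640 / √(1552 × 8342) = 1640 / 3598.1640 ≈ 0.456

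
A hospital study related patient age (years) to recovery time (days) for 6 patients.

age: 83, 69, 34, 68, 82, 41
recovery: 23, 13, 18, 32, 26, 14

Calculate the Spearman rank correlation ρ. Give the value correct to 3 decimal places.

Rank age: 6, 4, 1, 3, 5, 2
Rank recovery: 4, 1, 3, 6, 5, 2
d = rank(age) − rank(recovery): 2, 3, -2, -3, 0, 0; Σd² = 26
ρ = 1 − 6Σd² / [n(n²−1)] = 1 − 6×26 / (6×35) = 1 − 156/210 ≈ 0.257

0.257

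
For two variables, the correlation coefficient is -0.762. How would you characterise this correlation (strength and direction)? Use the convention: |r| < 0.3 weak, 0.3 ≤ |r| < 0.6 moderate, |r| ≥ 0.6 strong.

strong negative

r = -0.762 < 0 so the relationship is negative.
|r| = 0.762, which falls in the strong range.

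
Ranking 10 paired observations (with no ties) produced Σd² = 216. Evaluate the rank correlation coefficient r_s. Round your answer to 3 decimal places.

-0.309

ρ = 1 − 6Σd² / [n(n²−1)] = 1 − 6×216 / (10×99)
  = 1 − 1296/990 = 1 − 1.3091 ≈ -0.309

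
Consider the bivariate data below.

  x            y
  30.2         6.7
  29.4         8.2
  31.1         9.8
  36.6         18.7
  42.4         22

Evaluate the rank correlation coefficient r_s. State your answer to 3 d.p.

0.900

Rank x: 2, 1, 3, 4, 5
Rank y: 1, 2, 3, 4, 5
d = rank(x) − rank(y): 1, -1, 0, 0, 0; Σd² = 2
ρ = 1 − 6Σd² / [n(n²−1)] = 1 − 6×2 / (5×24) = 1 − 12/120 ≈ 0.900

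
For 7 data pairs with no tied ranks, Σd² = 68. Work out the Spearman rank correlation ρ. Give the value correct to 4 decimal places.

ρ = 1 − 6Σd² / [n(n²−1)] = 1 − 6×68 / (7×48)
  = 1 − 408/336 = 1 − 1.21429 ≈ -0.2143

-0.2143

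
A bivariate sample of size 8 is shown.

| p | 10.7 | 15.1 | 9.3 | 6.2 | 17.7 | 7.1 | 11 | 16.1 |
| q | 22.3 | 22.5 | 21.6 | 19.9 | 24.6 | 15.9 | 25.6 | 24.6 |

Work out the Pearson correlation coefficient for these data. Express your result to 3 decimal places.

n = 8, Σp = 93.2, Σq = 177, Σp² = 1211.34, Σq² = 3984.6, Σpq = 2128.59
nΣpq − ΣpΣq = 17028.72 − 16496.4 = 532.32
nΣp² − (Σp)² = 9690.72 − 8686.24 = 1004.48; nΣq² − (Σq)² = 31876.8 − 31329 = 547.8
r = 532.32 / √(1004.48 × 547.8) = 532.32 / 741.7912 ≈ 0.718

0.718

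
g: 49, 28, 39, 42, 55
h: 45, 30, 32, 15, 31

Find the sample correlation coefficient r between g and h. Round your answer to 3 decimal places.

0.252

n = 5, Σg = 213, Σh = 153, Σg² = 9495, Σh² = 5135, Σgh = 6628
nΣgh − ΣgΣh = 33140 − 32589 = 551
nΣg² − (Σg)² = 47475 − 45369 = 2106; nΣh² − (Σh)² = 25675 − 23409 = 2266
r = 551 / √(2106 × 2266) = 551 / 2184.5356 ≈ 0.252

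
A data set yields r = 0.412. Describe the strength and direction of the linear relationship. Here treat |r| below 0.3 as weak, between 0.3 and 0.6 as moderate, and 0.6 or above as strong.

r = 0.412 > 0 so the relationship is positive.
|r| = 0.412, which falls in the moderate range.

moderate positive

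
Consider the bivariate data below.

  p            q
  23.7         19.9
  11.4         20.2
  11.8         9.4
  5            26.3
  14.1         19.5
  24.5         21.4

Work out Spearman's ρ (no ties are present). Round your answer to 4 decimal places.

-0.2000

Rank p: 5, 2, 3, 1, 4, 6
Rank q: 3, 4, 1, 6, 2, 5
d = rank(p) − rank(q): 2, -2, 2, -5, 2, 1; Σd² = 42
ρ = 1 − 6Σd² / [n(n²−1)] = 1 − 6×42 / (6×35) = 1 − 252/210 ≈ -0.2000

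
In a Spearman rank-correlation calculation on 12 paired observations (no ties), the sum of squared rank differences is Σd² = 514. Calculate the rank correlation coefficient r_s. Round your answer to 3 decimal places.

-0.797

ρ = 1 − 6Σd² / [n(n²−1)] = 1 − 6×514 / (12×143)
  = 1 − 3084/1716 = 1 − 1.7972 ≈ -0.797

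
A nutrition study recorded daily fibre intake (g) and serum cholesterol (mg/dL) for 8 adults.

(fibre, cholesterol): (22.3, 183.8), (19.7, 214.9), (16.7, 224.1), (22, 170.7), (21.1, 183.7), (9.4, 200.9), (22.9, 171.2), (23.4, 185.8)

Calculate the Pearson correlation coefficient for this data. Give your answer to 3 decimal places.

-0.560

n = 8, Σx = 157.5, Σy = 1535.1, Σx² = 3253.81, Σy² = 297261.33, Σxy = 29862.87
nΣxy − ΣxΣy = 238902.96 − 241778.25 = -2875.29
nΣx² − (Σx)² = 26030.48 − 24806.25 = 1224.23; nΣy² − (Σy)² = 2378090.64 − 2356532.01 = 21558.63
r = -2875.29 / √(1224.23 × 21558.63) = -2875.29 / 5137.3847 ≈ -0.560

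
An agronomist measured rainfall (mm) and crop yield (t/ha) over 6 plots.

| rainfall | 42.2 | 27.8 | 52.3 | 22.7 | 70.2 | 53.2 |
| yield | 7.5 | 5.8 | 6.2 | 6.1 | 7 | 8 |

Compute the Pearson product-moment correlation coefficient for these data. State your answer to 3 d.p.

0.536

n = 6, Σx = 268.4, Σy = 40.6, Σx² = 13562.54, Σy² = 278.54, Σxy = 1857.47
nΣxy − ΣxΣy = 11144.82 − 10897.04 = 247.78
nΣx² − (Σx)² = 81375.24 − 72038.56 = 9336.68; nΣy² − (Σy)² = 1671.24 − 1648.36 = 22.88
r = 247.78 / √(9336.68 × 22.88) = 247.78 / 462.1939 ≈ 0.536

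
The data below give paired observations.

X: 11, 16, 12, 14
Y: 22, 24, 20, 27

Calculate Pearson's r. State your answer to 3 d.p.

0.592

n = 4, ΣX = 53, ΣY = 93, ΣX² = 717, ΣY² = 2189, ΣXY = 1244
nΣXY − ΣXΣY = 4976 − 4929 = 47
nΣX² − (ΣX)² = 2868 − 2809 = 59; nΣY² − (ΣY)² = 8756 − 8649 = 107
r = 47 / √(59 × 107) = 47 / 79.4544 ≈ 0.592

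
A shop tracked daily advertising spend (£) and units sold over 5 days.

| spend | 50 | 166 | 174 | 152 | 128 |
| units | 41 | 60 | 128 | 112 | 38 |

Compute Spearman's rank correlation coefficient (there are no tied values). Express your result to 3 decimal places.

Rank spend: 1, 4, 5, 3, 2
Rank units: 2, 3, 5, 4, 1
d = rank(spend) − rank(units): -1, 1, 0, -1, 1; Σd² = 4
ρ = 1 − 6Σd² / [n(n²−1)] = 1 − 6×4 / (5×24) = 1 − 24/120 ≈ 0.800

0.800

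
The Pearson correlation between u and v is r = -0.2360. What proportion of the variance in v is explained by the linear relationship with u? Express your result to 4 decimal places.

r² = (-0.2360)² = 0.0557

0.0557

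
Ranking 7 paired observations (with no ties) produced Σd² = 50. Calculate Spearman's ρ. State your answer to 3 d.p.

0.107

ρ = 1 − 6Σd² / [n(n²−1)] = 1 − 6×50 / (7×48)
  = 1 − 300/336 = 1 − 0.8929 ≈ 0.107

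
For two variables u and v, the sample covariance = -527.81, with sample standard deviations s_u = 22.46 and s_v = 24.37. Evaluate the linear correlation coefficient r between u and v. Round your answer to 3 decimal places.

-0.964

r = Cov(u,v) / (s_u · s_v) = -527.81 / (22.46 × 24.37)
  = -527.81 / 547.3502 ≈ -0.964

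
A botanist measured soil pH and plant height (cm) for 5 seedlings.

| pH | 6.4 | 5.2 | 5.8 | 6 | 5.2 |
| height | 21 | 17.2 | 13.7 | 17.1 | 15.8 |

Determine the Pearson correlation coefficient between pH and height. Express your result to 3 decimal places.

n = 5, Σx = 28.6, Σy = 84.8, Σx² = 164.68, Σy² = 1466.58, Σxy = 488.06
nΣxy − ΣxΣy = 2440.3 − 2425.28 = 15.02
nΣx² − (Σx)² = 823.4 − 817.96 = 5.44; nΣy² − (Σy)² = 7332.9 − 7191.04 = 141.86
r = 15.02 / √(5.44 × 141.86) = 15.02 / 27.7798 ≈ 0.541

0.541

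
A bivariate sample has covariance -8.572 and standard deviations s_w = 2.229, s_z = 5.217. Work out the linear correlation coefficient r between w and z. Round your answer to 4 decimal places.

r = Cov(w,z) / (s_w · s_z) = -8.572 / (2.229 × 5.217)
  = -8.572 / 11.6287 ≈ -0.7371

-0.7371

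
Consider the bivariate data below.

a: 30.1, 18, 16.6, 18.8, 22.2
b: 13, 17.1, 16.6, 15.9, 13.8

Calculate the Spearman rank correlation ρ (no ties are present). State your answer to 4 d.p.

-0.9000

Rank a: 5, 2, 1, 3, 4
Rank b: 1, 5, 4, 3, 2
d = rank(a) − rank(b): 4, -3, -3, 0, 2; Σd² = 38
ρ = 1 − 6Σd² / [n(n²−1)] = 1 − 6×38 / (5×24) = 1 − 228/120 ≈ -0.9000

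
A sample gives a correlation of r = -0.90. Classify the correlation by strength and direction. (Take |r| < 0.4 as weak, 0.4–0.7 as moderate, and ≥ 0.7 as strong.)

r = -0.90 < 0 so the relationship is negative.
|r| = 0.90, which falls in the strong range.

strong negative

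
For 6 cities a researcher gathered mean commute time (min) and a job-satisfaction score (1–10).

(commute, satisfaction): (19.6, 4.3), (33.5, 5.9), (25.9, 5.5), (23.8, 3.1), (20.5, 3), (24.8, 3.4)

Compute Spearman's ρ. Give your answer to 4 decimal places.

Rank commute: 1, 6, 5, 3, 2, 4
Rank satisfaction: 4, 6, 5, 2, 1, 3
d = rank(commute) − rank(satisfaction): -3, 0, 0, 1, 1, 1; Σd² = 12
ρ = 1 − 6Σd² / [n(n²−1)] = 1 − 6×12 / (6×35) = 1 − 72/210 ≈ 0.6571

0.6571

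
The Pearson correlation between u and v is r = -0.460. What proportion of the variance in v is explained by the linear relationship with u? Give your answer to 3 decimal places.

r² = (-0.460)² = 0.212

0.212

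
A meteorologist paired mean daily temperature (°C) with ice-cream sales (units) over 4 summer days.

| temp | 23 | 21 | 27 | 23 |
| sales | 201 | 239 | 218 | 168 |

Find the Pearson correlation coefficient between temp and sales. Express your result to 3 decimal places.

-0.084

n = 4, Σx = 94, Σy = 826, Σx² = 2228, Σy² = 173270, Σxy = 19392
nΣxy − ΣxΣy = 77568 − 77644 = -76
nΣx² − (Σx)² = 8912 − 8836 = 76; nΣy² − (Σy)² = 693080 − 682276 = 10804
r = -76 / √(76 × 10804) = -76 / 906.1479 ≈ -0.084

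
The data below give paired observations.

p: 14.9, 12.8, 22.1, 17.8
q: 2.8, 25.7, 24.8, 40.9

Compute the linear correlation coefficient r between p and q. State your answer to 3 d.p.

0.289

n = 4, Σp = 67.6, Σq = 94.2, Σp² = 1191.1, Σq² = 2956.18, Σpq = 1646.78
nΣpq − ΣpΣq = 6587.12 − 6367.92 = 219.2
nΣp² − (Σp)² = 4764.4 − 4569.76 = 194.64; nΣq² − (Σq)² = 11824.72 − 8873.64 = 2951.08
r = 219.2 / √(194.64 × 2951.08) = 219.2 / 757.8906 ≈ 0.289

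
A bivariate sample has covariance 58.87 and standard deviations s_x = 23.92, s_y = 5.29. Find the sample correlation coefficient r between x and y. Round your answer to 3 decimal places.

r = Cov(x,y) / (s_x · s_y) = 58.87 / (23.92 × 5.29)
  = 58.87 / 126.5368 ≈ 0.465

0.465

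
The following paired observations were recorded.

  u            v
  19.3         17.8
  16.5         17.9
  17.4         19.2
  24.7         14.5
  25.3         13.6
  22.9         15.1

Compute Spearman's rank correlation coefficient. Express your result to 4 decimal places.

-0.9429

Rank u: 3, 1, 2, 5, 6, 4
Rank v: 4, 5, 6, 2, 1, 3
d = rank(u) − rank(v): -1, -4, -4, 3, 5, 1; Σd² = 68
ρ = 1 − 6Σd² / [n(n²−1)] = 1 − 6×68 / (6×35) = 1 − 408/210 ≈ -0.9429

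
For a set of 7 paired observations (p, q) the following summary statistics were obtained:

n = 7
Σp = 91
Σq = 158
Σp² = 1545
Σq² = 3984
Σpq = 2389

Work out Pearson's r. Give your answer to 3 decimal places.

r = (nΣpq − ΣpΣq) / √[(nΣp² − (Σp)²)(nΣq² − (Σq)²)]
Numerator: 7×2389 − 91×158 = 2345
Denominator: √[(10815 − 8281)(27888 − 24964)] = √[2534 × 2924] = 2722.0242
r = 2345 / 2722.0242 ≈ 0.861

0.861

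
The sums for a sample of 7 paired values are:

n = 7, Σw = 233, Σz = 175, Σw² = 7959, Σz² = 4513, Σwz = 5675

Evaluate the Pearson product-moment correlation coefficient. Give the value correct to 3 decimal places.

-0.895

r = (nΣwz − ΣwΣz) / √[(nΣw² − (Σw)²)(nΣz² − (Σz)²)]
Numerator: 7×5675 − 233×175 = -1050
Denominator: √[(55713 − 54289)(31591 − 30625)] = √[1424 × 966] = 1172.8529
r = -1050 / 1172.8529 ≈ -0.895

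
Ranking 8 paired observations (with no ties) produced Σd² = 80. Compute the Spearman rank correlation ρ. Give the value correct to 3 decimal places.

0.048

ρ = 1 − 6Σd² / [n(n²−1)] = 1 − 6×80 / (8×63)
  = 1 − 480/504 = 1 − 0.9524 ≈ 0.048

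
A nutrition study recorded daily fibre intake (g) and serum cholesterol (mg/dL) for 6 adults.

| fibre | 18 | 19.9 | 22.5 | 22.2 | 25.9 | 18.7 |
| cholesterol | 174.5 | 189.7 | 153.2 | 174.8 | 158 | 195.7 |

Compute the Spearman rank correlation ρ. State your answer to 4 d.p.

Rank fibre: 1, 3, 5, 4, 6, 2
Rank cholesterol: 3, 5, 1, 4, 2, 6
d = rank(fibre) − rank(cholesterol): -2, -2, 4, 0, 4, -4; Σd² = 56
ρ = 1 − 6Σd² / [n(n²−1)] = 1 − 6×56 / (6×35) = 1 − 336/210 ≈ -0.6000

-0.6000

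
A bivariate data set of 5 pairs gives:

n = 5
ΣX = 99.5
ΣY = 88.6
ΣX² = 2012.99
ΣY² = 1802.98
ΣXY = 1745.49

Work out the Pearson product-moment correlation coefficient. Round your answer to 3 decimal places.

r = (nΣXY − ΣXΣY) / √[(nΣX² − (ΣX)²)(nΣY² − (ΣY)²)]
Numerator: 5×1745.49 − 99.5×88.6 = -88.25
Denominator: √[(10064.95 − 9900.25)(9014.9 − 7849.96)] = √[164.7 × 1164.94] = 438.0247
r = -88.25 / 438.0247 ≈ -0.201

-0.201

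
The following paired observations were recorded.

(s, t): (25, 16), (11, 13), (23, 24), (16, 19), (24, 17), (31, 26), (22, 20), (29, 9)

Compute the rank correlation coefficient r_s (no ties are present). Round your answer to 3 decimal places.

Rank s: 6, 1, 4, 2, 5, 8, 3, 7
Rank t: 3, 2, 7, 5, 4, 8, 6, 1
d = rank(s) − rank(t): 3, -1, -3, -3, 1, 0, -3, 6; Σd² = 74
ρ = 1 − 6Σd² / [n(n²−1)] = 1 − 6×74 / (8×63) = 1 − 444/504 ≈ 0.119

0.119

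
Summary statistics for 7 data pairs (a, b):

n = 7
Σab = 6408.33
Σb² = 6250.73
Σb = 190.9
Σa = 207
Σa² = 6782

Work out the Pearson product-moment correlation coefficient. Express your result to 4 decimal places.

r = (nΣab − ΣaΣb) / √[(nΣa² − (Σa)²)(nΣb² − (Σb)²)]
Numerator: 7×6408.33 − 207×190.9 = 5342.01
Denominator: √[(47474 − 42849)(43755.11 − 36442.81)] = √[4625 × 7312.3] = 5815.4439
r = 5342.01 / 5815.4439 ≈ 0.9186

0.9186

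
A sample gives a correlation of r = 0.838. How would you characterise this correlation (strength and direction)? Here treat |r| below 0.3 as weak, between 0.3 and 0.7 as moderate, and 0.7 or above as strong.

strong positive

r = 0.838 > 0 so the relationship is positive.
|r| = 0.838, which falls in the strong range.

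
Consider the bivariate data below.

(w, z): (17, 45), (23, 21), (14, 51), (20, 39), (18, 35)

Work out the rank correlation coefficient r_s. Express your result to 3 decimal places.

Rank w: 2, 5, 1, 4, 3
Rank z: 4, 1, 5, 3, 2
d = rank(w) − rank(z): -2, 4, -4, 1, 1; Σd² = 38
ρ = 1 − 6Σd² / [n(n²−1)] = 1 − 6×38 / (5×24) = 1 − 228/120 ≈ -0.900

-0.900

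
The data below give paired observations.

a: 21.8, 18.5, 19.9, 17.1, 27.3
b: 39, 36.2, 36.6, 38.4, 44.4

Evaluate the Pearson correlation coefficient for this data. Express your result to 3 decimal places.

0.883

n = 5, Σa = 104.6, Σb = 194.6, Σa² = 2251.2, Σb² = 7616.92, Σab = 4117
nΣab − ΣaΣb = 20585 − 20355.16 = 229.84
nΣa² − (Σa)² = 11256 − 10941.16 = 314.84; nΣb² − (Σb)² = 38084.6 − 37869.16 = 215.44
r = 229.84 / √(314.84 × 215.44) = 229.84 / 260.4403 ≈ 0.883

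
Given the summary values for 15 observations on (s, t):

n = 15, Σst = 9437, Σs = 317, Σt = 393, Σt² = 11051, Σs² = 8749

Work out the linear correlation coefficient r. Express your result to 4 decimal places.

0.9100

r = (nΣst − ΣsΣt) / √[(nΣs² − (Σs)²)(nΣt² − (Σt)²)]
Numerator: 15×9437 − 317×393 = 16974
Denominator: √[(131235 − 100489)(165765 − 154449)] = √[30746 × 11316] = 18652.6603
r = 16974 / 18652.6603 ≈ 0.9100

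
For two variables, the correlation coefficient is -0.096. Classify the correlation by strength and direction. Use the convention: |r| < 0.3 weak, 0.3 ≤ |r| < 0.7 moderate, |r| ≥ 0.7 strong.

r = -0.096 < 0 so the relationship is negative.
|r| = 0.096, which falls in the weak range.

weak negative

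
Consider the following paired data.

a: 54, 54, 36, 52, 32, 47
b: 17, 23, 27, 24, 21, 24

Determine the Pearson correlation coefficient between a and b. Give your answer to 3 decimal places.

-0.328

n = 6, Σa = 275, Σb = 136, Σa² = 13065, Σb² = 3140, Σab = 6180
nΣab − ΣaΣb = 37080 − 37400 = -320
nΣa² − (Σa)² = 78390 − 75625 = 2765; nΣb² − (Σb)² = 18840 − 18496 = 344
r = -320 / √(2765 × 344) = -320 / 975.2743 ≈ -0.328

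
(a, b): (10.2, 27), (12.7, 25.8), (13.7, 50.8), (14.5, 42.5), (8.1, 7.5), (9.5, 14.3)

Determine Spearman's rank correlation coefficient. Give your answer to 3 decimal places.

0.886

Rank a: 3, 4, 5, 6, 1, 2
Rank b: 4, 3, 6, 5, 1, 2
d = rank(a) − rank(b): -1, 1, -1, 1, 0, 0; Σd² = 4
ρ = 1 − 6Σd² / [n(n²−1)] = 1 − 6×4 / (6×35) = 1 − 24/210 ≈ 0.886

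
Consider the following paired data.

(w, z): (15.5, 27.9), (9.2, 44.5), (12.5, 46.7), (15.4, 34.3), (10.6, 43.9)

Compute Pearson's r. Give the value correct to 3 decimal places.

n = 5, Σw = 63.2, Σz = 197.3, Σw² = 830.66, Σz² = 8043.25, Σwz = 2419.16
nΣwz − ΣwΣz = 12095.8 − 12469.36 = -373.56
nΣw² − (Σw)² = 4153.3 − 3994.24 = 159.06; nΣz² − (Σz)² = 40216.25 − 38927.29 = 1288.96
r = -373.56 / √(159.06 × 1288.96) = -373.56 / 452.7935 ≈ -0.825

-0.825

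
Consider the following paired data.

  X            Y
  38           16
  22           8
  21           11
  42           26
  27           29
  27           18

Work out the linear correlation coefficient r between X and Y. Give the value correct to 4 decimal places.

n = 6, ΣX = 177, ΣY = 108, ΣX² = 5591, ΣY² = 2282, ΣXY = 3376
nΣXY − ΣXΣY = 20256 − 19116 = 1140
nΣX² − (ΣX)² = 33546 − 31329 = 2217; nΣY² − (ΣY)² = 13692 − 11664 = 2028
r = 1140 / √(2217 × 2028) = 1140 / 2120.3952 ≈ 0.5376

0.5376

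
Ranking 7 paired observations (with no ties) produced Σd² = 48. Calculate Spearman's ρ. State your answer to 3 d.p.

0.143

ρ = 1 − 6Σd² / [n(n²−1)] = 1 − 6×48 / (7×48)
  = 1 − 288/336 = 1 − 0.8571 ≈ 0.143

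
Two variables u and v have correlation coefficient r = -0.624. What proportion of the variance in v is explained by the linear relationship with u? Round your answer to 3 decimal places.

0.389

r² = (-0.624)² = 0.389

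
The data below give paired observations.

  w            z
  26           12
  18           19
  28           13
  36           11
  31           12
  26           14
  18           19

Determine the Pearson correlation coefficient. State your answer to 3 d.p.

n = 7, Σw = 183, Σz = 100, Σw² = 5041, Σz² = 1496, Σwz = 2492
nΣwz − ΣwΣz = 17444 − 18300 = -856
nΣw² − (Σw)² = 35287 − 33489 = 1798; nΣz² − (Σz)² = 10472 − 10000 = 472
r = -856 / √(1798 × 472) = -856 / 921.2253 ≈ -0.929

-0.929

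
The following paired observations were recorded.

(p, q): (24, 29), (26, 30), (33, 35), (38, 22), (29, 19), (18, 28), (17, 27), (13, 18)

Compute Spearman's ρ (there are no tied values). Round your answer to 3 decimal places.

Rank p: 4, 5, 7, 8, 6, 3, 2, 1
Rank q: 6, 7, 8, 3, 2, 5, 4, 1
d = rank(p) − rank(q): -2, -2, -1, 5, 4, -2, -2, 0; Σd² = 58
ρ = 1 − 6Σd² / [n(n²−1)] = 1 − 6×58 / (8×63) = 1 − 348/504 ≈ 0.310

0.310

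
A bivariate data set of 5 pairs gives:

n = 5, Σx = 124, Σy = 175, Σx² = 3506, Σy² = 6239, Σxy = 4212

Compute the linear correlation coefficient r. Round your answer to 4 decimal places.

r = (nΣxy − ΣxΣy) / √[(nΣx² − (Σx)²)(nΣy² − (Σy)²)]
Numerator: 5×4212 − 124×175 = -640
Denominator: √[(17530 − 15376)(31195 − 30625)] = √[2154 × 570] = 1108.0523
r = -640 / 1108.0523 ≈ -0.5776

-0.5776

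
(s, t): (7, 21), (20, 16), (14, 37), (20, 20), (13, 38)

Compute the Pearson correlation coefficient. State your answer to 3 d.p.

n = 5, Σs = 74, Σt = 132, Σs² = 1214, Σt² = 3910, Σst = 1879
nΣst − ΣsΣt = 9395 − 9768 = -373
nΣs² − (Σs)² = 6070 − 5476 = 594; nΣt² − (Σt)² = 19550 − 17424 = 2126
r = -373 / √(594 × 2126) = -373 / 1123.7633 ≈ -0.332

-0.332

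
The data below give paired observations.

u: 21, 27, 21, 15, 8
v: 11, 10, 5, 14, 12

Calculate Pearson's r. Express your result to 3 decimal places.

n = 5, Σu = 92, Σv = 52, Σu² = 1900, Σv² = 586, Σuv = 912
nΣuv − ΣuΣv = 4560 − 4784 = -224
nΣu² − (Σu)² = 9500 − 8464 = 1036; nΣv² − (Σv)² = 2930 − 2704 = 226
r = -224 / √(1036 × 226) = -224 / 483.8760 ≈ -0.463

-0.463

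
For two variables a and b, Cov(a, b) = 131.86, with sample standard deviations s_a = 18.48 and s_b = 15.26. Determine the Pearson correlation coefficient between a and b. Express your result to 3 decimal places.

r = Cov(a,b) / (s_a · s_b) = 131.86 / (18.48 × 15.26)
  = 131.86 / 282.0048 ≈ 0.468

0.468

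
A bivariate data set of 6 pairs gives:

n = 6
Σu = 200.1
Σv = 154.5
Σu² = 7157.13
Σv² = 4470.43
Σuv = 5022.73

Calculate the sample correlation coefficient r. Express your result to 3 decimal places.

r = (nΣuv − ΣuΣv) / √[(nΣu² − (Σu)²)(nΣv² − (Σv)²)]
Numerator: 6×5022.73 − 200.1×154.5 = -779.07
Denominator: √[(42942.78 − 40040.01)(26822.58 − 23870.25)] = √[2902.77 × 2952.33] = 2927.4451
r = -779.07 / 2927.4451 ≈ -0.266

-0.266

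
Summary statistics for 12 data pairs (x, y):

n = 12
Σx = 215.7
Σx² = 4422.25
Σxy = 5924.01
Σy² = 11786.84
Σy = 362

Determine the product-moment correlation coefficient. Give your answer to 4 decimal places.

-0.8482

r = (nΣxy − ΣxΣy) / √[(nΣx² − (Σx)²)(nΣy² − (Σy)²)]
Numerator: 12×5924.01 − 215.7×362 = -6995.28
Denominator: √[(53067 − 46526.49)(141442.08 − 131044)] = √[6540.51 × 10398.08] = 8246.7416
r = -6995.28 / 8246.7416 ≈ -0.8482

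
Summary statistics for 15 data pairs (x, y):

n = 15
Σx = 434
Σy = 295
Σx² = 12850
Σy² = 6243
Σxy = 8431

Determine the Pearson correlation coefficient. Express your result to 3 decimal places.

-0.290

r = (nΣxy − ΣxΣy) / √[(nΣx² − (Σx)²)(nΣy² − (Σy)²)]
Numerator: 15×8431 − 434×295 = -1565
Denominator: √[(192750 − 188356)(93645 − 87025)] = √[4394 × 6620] = 5393.3552
r = -1565 / 5393.3552 ≈ -0.290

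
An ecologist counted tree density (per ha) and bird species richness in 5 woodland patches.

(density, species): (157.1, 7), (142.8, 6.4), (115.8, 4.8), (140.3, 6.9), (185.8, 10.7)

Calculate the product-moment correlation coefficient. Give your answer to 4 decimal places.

n = 5, Σx = 741.8, Σy = 35.8, Σx² = 112687.62, Σy² = 275.1, Σxy = 5525.59
nΣxy − ΣxΣy = 27627.95 − 26556.44 = 1071.51
nΣx² − (Σx)² = 563438.1 − 550267.24 = 13170.86; nΣy² − (Σy)² = 1375.5 − 1281.64 = 93.86
r = 1071.51 / √(13170.86 × 93.86) = 1071.51 / 1111.8529 ≈ 0.9637

0.9637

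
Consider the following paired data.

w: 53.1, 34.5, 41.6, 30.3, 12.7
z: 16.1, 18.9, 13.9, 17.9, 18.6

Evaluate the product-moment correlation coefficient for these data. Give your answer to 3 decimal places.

n = 5, Σw = 172.2, Σz = 85.4, Σw² = 6819.8, Σz² = 1476, Σwz = 2863.79
nΣwz − ΣwΣz = 14318.95 − 14705.88 = -386.93
nΣw² − (Σw)² = 34099 − 29652.84 = 4446.16; nΣz² − (Σz)² = 7380 − 7293.16 = 86.84
r = -386.93 / √(4446.16 × 86.84) = -386.93 / 621.3731 ≈ -0.623

-0.623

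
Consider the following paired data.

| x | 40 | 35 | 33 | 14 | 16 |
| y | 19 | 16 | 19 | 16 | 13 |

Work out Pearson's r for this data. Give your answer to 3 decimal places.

n = 5, Σx = 138, Σy = 83, Σx² = 4366, Σy² = 1403, Σxy = 2379
nΣxy − ΣxΣy = 11895 − 11454 = 441
nΣx² − (Σx)² = 21830 − 19044 = 2786; nΣy² − (Σy)² = 7015 − 6889 = 126
r = 441 / √(2786 × 126) = 441 / 592.4829 ≈ 0.744

0.744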